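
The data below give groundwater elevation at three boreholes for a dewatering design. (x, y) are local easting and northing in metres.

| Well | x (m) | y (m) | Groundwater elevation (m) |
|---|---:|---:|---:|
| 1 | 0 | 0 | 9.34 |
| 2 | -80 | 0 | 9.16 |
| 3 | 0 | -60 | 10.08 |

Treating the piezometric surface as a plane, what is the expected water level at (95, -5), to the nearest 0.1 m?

9.6 m

∂h/∂x = (9.16 − 9.34) / (-80 − 0) = +0.002250
∂h/∂y = (10.08 − 9.34) / (-60 − 0) = -0.01233
h(95, -5) = 9.34 + (+0.002250)·(95) + (-0.01233)·(-5) = 9.34 +0.214 +0.062 = 9.615 m.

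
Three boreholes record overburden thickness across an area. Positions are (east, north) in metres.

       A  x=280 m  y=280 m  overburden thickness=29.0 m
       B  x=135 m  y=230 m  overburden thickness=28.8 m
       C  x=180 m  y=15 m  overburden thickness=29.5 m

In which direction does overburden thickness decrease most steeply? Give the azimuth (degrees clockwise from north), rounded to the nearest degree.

Taking A as reference: B−A = (-145, -50, -0.2); C−A = (-100, -265, +0.5).
Determinant of the coordinate differences = (-145)·(-265) − (-100)·(-50) = 33425.
∂d/∂x = [(-0.2)·(-265) − (+0.5)·(-50)] / 33425 = +0.002334
∂d/∂y = [(-145)·(+0.5) − (-100)·(-0.2)] / 33425 = -0.002767
Steepest decrease is along −∇f: components (-0.002334 E, +0.002767 N).
Azimuth = atan2(-0.002334, +0.002767) = 319.9° ≈ 320°.

320°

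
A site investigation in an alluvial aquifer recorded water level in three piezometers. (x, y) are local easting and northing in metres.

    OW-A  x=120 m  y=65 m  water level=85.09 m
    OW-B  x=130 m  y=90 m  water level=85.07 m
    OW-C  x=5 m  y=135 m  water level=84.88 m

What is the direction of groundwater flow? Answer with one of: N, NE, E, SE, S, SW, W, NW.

Differences from OW-A: to OW-B (Δx, Δy, Δh) = (10, 25, -0.02); to OW-C = (-115, 70, -0.21).
Solve a·Δx + b·Δy = Δh: det = 10·70 − (-115)·25 = 3575.
∂h/∂x = [(-0.02)·70 − (-0.21)·25] / 3575 = +0.001077
∂h/∂y = [10·(-0.21) − (-115)·(-0.02)] / 3575 = -0.001231
Flow = −∇h = (-0.001077 east, +0.001231 north), which points northwest.

NW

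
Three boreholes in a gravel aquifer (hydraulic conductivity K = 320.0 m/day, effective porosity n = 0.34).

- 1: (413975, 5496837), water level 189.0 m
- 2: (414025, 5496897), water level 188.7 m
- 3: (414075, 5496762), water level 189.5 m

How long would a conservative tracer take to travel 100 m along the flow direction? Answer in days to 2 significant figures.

19 days

Differences from 1: to 2 (Δx, Δy, Δh) = (50, 60, -0.3); to 3 = (100, -75, +0.5).
Determinant of the coordinate differences = 50·(-75) − 100·60 = -9750.
∂h/∂x = [(-0.3)·(-75) − (+0.5)·60] / -9750 = +0.0007692
∂h/∂y = [50·(+0.5) − 100·(-0.3)] / -9750 = -0.005641
|∇h| = √(0.0007692² + -0.005641²) = 0.005693
Seepage velocity v = K·i/n = 320.0 × 0.005693 / 0.34 = 5.358 m/day.
t = 100 / 5.358 = 18.66 days.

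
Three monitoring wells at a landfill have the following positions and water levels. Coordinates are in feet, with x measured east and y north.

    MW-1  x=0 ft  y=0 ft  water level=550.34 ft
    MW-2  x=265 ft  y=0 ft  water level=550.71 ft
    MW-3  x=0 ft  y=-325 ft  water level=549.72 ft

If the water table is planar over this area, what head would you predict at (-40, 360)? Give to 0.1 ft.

∂h/∂x = (550.71 − 550.34) / (265 − 0) = +0.001396
∂h/∂y = (549.72 − 550.34) / (-325 − 0) = +0.001908
h(-40, 360) = 550.34 + (+0.001396)·(-40) + (+0.001908)·(360) = 550.34 -0.056 +0.687 = 550.971 ft.

551.0 ft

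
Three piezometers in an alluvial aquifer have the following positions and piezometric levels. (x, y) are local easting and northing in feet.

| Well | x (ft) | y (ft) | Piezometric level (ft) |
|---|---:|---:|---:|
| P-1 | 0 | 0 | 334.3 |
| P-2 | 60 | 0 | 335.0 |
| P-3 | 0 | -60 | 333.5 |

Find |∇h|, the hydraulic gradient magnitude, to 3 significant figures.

0.0177

∂h/∂x = (335.0 − 334.3) / (60 − 0) = +0.01167
∂h/∂y = (333.5 − 334.3) / (-60 − 0) = +0.01333
|∇h| = √(0.01167² + 0.01333²) = 0.01772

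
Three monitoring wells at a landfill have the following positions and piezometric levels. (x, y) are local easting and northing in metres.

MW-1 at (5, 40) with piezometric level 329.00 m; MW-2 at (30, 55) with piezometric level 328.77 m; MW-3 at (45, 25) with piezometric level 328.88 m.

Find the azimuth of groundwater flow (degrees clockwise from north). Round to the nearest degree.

040°

Differences from MW-1: to MW-2 (Δx, Δy, Δh) = (25, 15, -0.23); to MW-3 = (40, -15, -0.12).
Solve a·Δx + b·Δy = Δh: det = 25·(-15) − 40·15 = -975.
∂h/∂x = [(-0.23)·(-15) − (-0.12)·15] / -975 = -0.005385
∂h/∂y = [25·(-0.12) − 40·(-0.23)] / -975 = -0.006359
Flow direction (−∇h) has components (+0.005385 E, +0.006359 N).
Azimuth = atan2(E, N) = atan2(+0.005385, +0.006359) = 40.3° ≈ 040°.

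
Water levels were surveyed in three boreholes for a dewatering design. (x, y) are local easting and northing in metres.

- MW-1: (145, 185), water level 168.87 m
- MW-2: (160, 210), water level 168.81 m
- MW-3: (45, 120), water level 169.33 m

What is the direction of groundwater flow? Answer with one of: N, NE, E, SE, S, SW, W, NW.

Differences from MW-1: to MW-2 (Δx, Δy, Δh) = (15, 25, -0.06); to MW-3 = (-100, -65, +0.46).
Determinant of the coordinate differences = 15·(-65) − (-100)·25 = 1525.
∂h/∂x = [(-0.06)·(-65) − (+0.46)·25] / 1525 = -0.004984
∂h/∂y = [15·(+0.46) − (-100)·(-0.06)] / 1525 = +0.0005902
Flow = −∇h = (+0.004984 east, -0.0005902 north), which points east.

E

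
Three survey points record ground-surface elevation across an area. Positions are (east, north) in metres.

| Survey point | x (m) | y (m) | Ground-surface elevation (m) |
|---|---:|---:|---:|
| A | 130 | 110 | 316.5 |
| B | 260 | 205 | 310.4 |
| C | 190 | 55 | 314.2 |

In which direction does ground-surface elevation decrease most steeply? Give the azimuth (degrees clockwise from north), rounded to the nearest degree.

083°

With z = a·x + b·y + c and A as origin, the differences give:
  130·a + 95·b = -6.1
  60·a + (-55)·b = -2.3
Eliminate b (×(-55) and ×95, subtract): -12850·a = 554.00 → a = ∂z/∂x = -0.04311
Back-substitute: b = ∂z/∂y = -0.005214.
Steepest decrease is along −∇f: components (+0.04311 E, +0.005214 N).
Azimuth = atan2(+0.04311, +0.005214) = 83.1° ≈ 083°.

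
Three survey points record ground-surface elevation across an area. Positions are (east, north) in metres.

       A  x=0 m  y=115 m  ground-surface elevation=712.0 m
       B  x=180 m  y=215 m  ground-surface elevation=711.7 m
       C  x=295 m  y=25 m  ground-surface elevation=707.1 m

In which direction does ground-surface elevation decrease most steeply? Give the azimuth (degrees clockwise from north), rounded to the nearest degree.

147°

Three-point gradient (reference A): Δ to B = (180, 100, -0.3), Δ to C = (295, -90, -4.9).
∂z/∂x = -0.01131, ∂z/∂y = +0.01736 (det = -45700).
Steepest decrease is along −∇f: components (+0.01131 E, -0.01736 N).
Azimuth = atan2(+0.01131, -0.01736) = 146.9° ≈ 147°.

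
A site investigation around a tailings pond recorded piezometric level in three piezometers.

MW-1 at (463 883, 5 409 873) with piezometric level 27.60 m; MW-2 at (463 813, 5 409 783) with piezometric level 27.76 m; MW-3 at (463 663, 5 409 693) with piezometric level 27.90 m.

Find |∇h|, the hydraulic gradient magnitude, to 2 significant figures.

0.0020

With h = a·x + b·y + c and MW-1 as origin, the differences give:
  (-70)·a + (-90)·b = +0.16
  (-220)·a + (-180)·b = +0.30
Eliminate b (×(-180) and ×(-90), subtract): -7200·a = -1.800 → a = ∂h/∂x = +0.0002500
Back-substitute: b = ∂h/∂y = -0.001972.
|∇h| = √(0.0002500² + -0.001972²) = 0.001988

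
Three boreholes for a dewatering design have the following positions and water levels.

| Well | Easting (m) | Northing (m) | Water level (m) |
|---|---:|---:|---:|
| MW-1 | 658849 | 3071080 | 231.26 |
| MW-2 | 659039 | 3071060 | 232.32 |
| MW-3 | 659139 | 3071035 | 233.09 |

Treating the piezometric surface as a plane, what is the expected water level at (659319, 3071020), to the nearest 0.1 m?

Taking MW-1 as reference: MW-2−MW-1 = (190, -20, +1.06); MW-3−MW-1 = (290, -45, +1.83).
Determinant of the coordinate differences = 190·(-45) − 290·(-20) = -2750.
∂h/∂x = [(+1.06)·(-45) − (+1.83)·(-20)] / -2750 = +0.004036
∂h/∂y = [190·(+1.83) − 290·(+1.06)] / -2750 = -0.01465
h(659319, 3071020) = 231.26 + (+0.004036)·(470) + (-0.01465)·(-60) = 231.26 +1.897 +0.879 = 234.036 m.

234.0 m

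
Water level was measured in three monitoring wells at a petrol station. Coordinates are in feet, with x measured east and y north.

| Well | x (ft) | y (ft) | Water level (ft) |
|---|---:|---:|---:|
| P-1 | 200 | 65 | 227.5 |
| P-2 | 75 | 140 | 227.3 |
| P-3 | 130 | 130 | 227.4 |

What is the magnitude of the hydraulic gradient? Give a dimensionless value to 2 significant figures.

0.0020

With h = a·x + b·y + c and P-1 as origin, the differences give:
  (-125)·a + 75·b = -0.2
  (-70)·a + 65·b = -0.1
Eliminate b (×65 and ×75, subtract): -2875·a = -5.50 → a = ∂h/∂x = +0.001913
Back-substitute: b = ∂h/∂y = +0.0005217.
|∇h| = √(0.001913² + 0.0005217²) = 0.001983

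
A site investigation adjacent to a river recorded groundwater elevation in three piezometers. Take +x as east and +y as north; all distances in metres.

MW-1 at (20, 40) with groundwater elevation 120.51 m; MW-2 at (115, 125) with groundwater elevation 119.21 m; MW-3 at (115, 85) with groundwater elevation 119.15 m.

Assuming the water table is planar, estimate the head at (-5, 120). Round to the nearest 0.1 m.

121.0 m

With h = a·x + b·y + c and MW-1 as origin, the differences give:
  95·a + 85·b = -1.30
  95·a + 45·b = -1.36
Eliminate b (×45 and ×85, subtract): -3800·a = 57.100 → a = ∂h/∂x = -0.01503
Back-substitute: b = ∂h/∂y = +0.001500.
h(-5, 120) = 120.51 + (-0.01503)·(-25) + (+0.001500)·(80) = 120.51 +0.376 +0.120 = 121.006 m.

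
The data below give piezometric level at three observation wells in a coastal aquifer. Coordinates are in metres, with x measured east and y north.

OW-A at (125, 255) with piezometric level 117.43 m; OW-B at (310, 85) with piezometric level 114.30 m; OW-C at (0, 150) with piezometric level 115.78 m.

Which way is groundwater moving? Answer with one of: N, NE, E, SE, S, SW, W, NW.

S

Taking OW-A as reference: OW-B−OW-A = (185, -170, -3.13); OW-C−OW-A = (-125, -105, -1.65).
Solve a·Δx + b·Δy = Δh: det = 185·(-105) − (-125)·(-170) = -40675.
∂h/∂x = [(-3.13)·(-105) − (-1.65)·(-170)] / -40675 = -0.001184
∂h/∂y = [185·(-1.65) − (-125)·(-3.13)] / -40675 = +0.01712
Flow = −∇h = (+0.001184 east, -0.01712 north), which points south.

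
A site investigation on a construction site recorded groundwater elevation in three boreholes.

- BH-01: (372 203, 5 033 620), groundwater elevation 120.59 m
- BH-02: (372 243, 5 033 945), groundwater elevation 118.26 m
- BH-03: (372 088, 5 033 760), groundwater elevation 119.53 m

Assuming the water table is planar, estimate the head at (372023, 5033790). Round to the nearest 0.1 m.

Taking BH-01 as reference: BH-02−BH-01 = (40, 325, -2.33); BH-03−BH-01 = (-115, 140, -1.06).
Determinant of the coordinate differences = 40·140 − (-115)·325 = 42975.
∂h/∂x = [(-2.33)·140 − (-1.06)·325] / 42975 = +0.0004258
∂h/∂y = [40·(-1.06) − (-115)·(-2.33)] / 42975 = -0.007222
h(372023, 5033790) = 120.59 + (+0.0004258)·(-180) + (-0.007222)·(170) = 120.59 -0.077 -1.228 = 119.286 m.

119.3 m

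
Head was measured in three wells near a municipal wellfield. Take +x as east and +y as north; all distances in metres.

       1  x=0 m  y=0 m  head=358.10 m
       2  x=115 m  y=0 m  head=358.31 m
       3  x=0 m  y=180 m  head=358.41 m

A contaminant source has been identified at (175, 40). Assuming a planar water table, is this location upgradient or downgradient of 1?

upgradient

∂h/∂x = (358.31 − 358.10) / (115 − 0) = +0.001826
∂h/∂y = (358.41 − 358.10) / (180 − 0) = +0.001722
Head at (175, 40) = 358.10 + (+0.001826)·(175) + (+0.001722)·(40) = 358.49 m.
That is higher than the 358.10 m at 1, so the point is upgradient.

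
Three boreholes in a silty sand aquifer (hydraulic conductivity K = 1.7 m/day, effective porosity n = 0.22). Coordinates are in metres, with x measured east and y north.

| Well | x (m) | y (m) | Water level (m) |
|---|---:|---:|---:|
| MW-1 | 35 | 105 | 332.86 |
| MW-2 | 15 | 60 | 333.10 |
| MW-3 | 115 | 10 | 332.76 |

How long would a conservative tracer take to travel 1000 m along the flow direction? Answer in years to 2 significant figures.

With h = a·x + b·y + c and MW-1 as origin, the differences give:
  (-20)·a + (-45)·b = +0.24
  80·a + (-95)·b = -0.10
Eliminate b (×(-95) and ×(-45), subtract): 5500·a = -27.300 → a = ∂h/∂x = -0.004964
Back-substitute: b = ∂h/∂y = -0.003127.
|∇h| = √(-0.004964² + -0.003127²) = 0.005867
Seepage velocity v = K·i/n = 1.7 × 0.005867 / 0.22 = 0.04534 m/day.
t = 1000 / 0.04534 = 2.206e+04 days = 60.4 years.

60 years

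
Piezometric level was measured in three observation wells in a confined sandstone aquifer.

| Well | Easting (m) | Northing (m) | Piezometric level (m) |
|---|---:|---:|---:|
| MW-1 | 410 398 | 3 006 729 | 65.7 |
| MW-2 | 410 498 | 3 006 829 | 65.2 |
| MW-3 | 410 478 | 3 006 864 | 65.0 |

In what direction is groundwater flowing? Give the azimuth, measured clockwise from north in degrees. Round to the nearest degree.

Taking MW-1 as reference: MW-2−MW-1 = (100, 100, -0.5); MW-3−MW-1 = (80, 135, -0.7).
Solve a·Δx + b·Δy = Δh: det = 100·135 − 80·100 = 5500.
∂h/∂x = [(-0.5)·135 − (-0.7)·100] / 5500 = +0.0004545
∂h/∂y = [100·(-0.7) − 80·(-0.5)] / 5500 = -0.005455
Flow direction (−∇h) has components (-0.0004545 E, +0.005455 N).
Azimuth = atan2(E, N) = atan2(-0.0004545, +0.005455) = 355.2° ≈ 355°.

355°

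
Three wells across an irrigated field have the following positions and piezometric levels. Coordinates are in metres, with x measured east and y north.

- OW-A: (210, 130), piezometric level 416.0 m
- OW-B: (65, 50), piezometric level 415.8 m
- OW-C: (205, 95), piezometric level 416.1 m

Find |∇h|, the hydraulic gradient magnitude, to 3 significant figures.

0.00461

Three-point gradient (reference OW-A): Δ to OW-B = (-145, -80, -0.2), Δ to OW-C = (-5, -35, +0.1).
∂h/∂x = +0.003209, ∂h/∂y = -0.003316 (det = 4675).
|∇h| = √(0.003209² + -0.003316²) = 0.004614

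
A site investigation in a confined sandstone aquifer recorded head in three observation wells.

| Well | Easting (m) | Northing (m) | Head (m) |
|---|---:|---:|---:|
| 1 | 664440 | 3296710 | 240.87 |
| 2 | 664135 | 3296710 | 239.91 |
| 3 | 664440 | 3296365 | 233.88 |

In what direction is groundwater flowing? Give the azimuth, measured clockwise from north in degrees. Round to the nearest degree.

∂h/∂x = (239.91 − 240.87) / (664135 − 664440) = +0.003148
∂h/∂y = (233.88 − 240.87) / (3296365 − 3296710) = +0.02026
Flow direction (−∇h) has components (-0.003148 E, -0.02026 N).
Azimuth = atan2(E, N) = atan2(-0.003148, -0.02026) = 188.8° ≈ 189°.

189°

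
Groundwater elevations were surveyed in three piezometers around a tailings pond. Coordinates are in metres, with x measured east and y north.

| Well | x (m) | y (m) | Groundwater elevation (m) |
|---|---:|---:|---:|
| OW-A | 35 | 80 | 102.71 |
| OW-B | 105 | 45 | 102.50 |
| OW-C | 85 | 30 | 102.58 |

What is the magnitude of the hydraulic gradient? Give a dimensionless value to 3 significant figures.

0.00349

Taking OW-A as reference: OW-B−OW-A = (70, -35, -0.21); OW-C−OW-A = (50, -50, -0.13).
Determinant of the coordinate differences = 70·(-50) − 50·(-35) = -1750.
∂h/∂x = [(-0.21)·(-50) − (-0.13)·(-35)] / -1750 = -0.003400
∂h/∂y = [70·(-0.13) − 50·(-0.21)] / -1750 = -0.0008000
|∇h| = √(-0.003400² + -0.0008000²) = 0.003493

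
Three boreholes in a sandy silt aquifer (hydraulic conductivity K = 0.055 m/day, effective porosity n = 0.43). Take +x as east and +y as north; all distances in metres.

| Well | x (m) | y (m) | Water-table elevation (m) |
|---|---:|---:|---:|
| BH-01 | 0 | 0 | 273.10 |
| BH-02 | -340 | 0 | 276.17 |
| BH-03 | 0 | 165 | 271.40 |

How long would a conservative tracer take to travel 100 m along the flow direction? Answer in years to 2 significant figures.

∂h/∂x = (276.17 − 273.10) / (-340 − 0) = -0.009029
∂h/∂y = (271.40 − 273.10) / (165 − 0) = -0.01030
|∇h| = √(-0.009029² + -0.01030²) = 0.0137
Seepage velocity v = K·i/n = 0.055 × 0.0137 / 0.43 = 0.001752 m/day.
t = 100 / 0.001752 = 5.708e+04 days = 156 years.

160 years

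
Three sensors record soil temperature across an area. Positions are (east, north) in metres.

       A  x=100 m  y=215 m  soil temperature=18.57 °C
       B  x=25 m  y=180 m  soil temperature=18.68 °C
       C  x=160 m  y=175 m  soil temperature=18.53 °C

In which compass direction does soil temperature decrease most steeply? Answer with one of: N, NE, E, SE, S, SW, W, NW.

Three-point gradient (reference A): Δ to B = (-75, -35, +0.11), Δ to C = (60, -40, -0.04).
∂T/∂x = -0.001137, ∂T/∂y = -0.0007059 (det = 5100).
Steepest decrease is along −∇f = (+0.001137 E, +0.0007059 N) → northeast.

NE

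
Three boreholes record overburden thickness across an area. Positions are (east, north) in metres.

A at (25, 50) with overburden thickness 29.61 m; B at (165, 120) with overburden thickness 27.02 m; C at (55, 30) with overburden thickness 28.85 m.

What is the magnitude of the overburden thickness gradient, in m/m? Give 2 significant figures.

0.022 m/m

With d = a·x + b·y + c and A as origin, the differences give:
  140·a + 70·b = -2.59
  30·a + (-20)·b = -0.76
Eliminate b (×(-20) and ×70, subtract): -4900·a = 105.000 → a = ∂d/∂x = -0.02143
Back-substitute: b = ∂d/∂y = +0.005857.
|∇f| = √(-0.02143² + 0.005857²) = 0.02222 m/m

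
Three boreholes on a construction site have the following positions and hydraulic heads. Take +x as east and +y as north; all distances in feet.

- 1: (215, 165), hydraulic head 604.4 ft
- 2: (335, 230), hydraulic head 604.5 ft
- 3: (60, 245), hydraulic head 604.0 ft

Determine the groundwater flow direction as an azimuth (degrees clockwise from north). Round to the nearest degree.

314°

Three-point gradient (reference 1): Δ to 2 = (120, 65, +0.1), Δ to 3 = (-155, 80, -0.4).
∂h/∂x = +0.001728, ∂h/∂y = -0.001652 (det = 19675).
Flow direction (−∇h) has components (-0.001728 E, +0.001652 N).
Azimuth = atan2(E, N) = atan2(-0.001728, +0.001652) = 313.7° ≈ 314°.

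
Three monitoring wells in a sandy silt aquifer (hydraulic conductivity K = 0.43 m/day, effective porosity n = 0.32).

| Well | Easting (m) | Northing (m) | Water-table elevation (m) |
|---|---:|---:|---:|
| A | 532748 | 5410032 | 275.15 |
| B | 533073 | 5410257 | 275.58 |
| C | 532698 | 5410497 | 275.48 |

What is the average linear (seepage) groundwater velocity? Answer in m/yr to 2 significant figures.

With h = a·x + b·y + c and A as origin, the differences give:
  325·a + 225·b = +0.43
  (-50)·a + 465·b = +0.33
Eliminate b (×465 and ×225, subtract): 162375·a = 125.700 → a = ∂h/∂x = +0.0007741
Back-substitute: b = ∂h/∂y = +0.0007929.
|∇h| = √(0.0007741² + 0.0007929²) = 0.001108
Seepage velocity v = K·i/n = 0.43 × 0.001108 / 0.32 = 0.001489 m/day = 0.5439 m/yr.

0.54 m/yr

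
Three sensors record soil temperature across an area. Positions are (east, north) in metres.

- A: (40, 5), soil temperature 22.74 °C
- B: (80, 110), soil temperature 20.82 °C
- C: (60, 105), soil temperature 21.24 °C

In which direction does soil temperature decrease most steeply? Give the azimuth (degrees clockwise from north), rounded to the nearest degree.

058°

Differences from A: to B (Δx, Δy, Δh) = (40, 105, -1.92); to C = (20, 100, -1.50).
Determinant of the coordinate differences = 40·100 − 20·105 = 1900.
∂T/∂x = [(-1.92)·100 − (-1.50)·105] / 1900 = -0.01816
∂T/∂y = [40·(-1.50) − 20·(-1.92)] / 1900 = -0.01137
Steepest decrease is along −∇f: components (+0.01816 E, +0.01137 N).
Azimuth = atan2(+0.01816, +0.01137) = 57.9° ≈ 058°.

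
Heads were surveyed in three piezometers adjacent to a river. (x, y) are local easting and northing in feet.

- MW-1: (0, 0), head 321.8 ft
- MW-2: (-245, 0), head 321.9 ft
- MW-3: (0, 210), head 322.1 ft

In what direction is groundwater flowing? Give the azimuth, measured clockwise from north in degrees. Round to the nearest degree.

164°

∂h/∂x = (321.9 − 321.8) / (-245 − 0) = -0.0004082
∂h/∂y = (322.1 − 321.8) / (210 − 0) = +0.001429
Flow direction (−∇h) has components (+0.0004082 E, -0.001429 N).
Azimuth = atan2(E, N) = atan2(+0.0004082, -0.001429) = 164.1° ≈ 164°.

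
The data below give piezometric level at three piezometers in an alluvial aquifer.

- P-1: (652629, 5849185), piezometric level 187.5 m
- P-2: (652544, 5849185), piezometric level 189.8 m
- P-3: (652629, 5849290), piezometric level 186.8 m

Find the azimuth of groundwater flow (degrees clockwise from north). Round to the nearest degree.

076°

∂h/∂x = (189.8 − 187.5) / (652544 − 652629) = -0.02706
∂h/∂y = (186.8 − 187.5) / (5849290 − 5849185) = -0.006667
Flow direction (−∇h) has components (+0.02706 E, +0.006667 N).
Azimuth = atan2(E, N) = atan2(+0.02706, +0.006667) = 76.2° ≈ 076°.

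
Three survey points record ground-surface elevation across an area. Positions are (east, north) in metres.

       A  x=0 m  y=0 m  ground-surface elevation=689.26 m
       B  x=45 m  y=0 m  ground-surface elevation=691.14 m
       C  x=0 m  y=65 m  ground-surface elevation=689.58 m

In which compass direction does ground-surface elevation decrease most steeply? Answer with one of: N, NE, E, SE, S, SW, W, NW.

W

∂z/∂x = (691.14 − 689.26) / (45 − 0) = +0.04178
∂z/∂y = (689.58 − 689.26) / (65 − 0) = +0.004923
Steepest decrease is along −∇f = (-0.04178 E, -0.004923 N) → west.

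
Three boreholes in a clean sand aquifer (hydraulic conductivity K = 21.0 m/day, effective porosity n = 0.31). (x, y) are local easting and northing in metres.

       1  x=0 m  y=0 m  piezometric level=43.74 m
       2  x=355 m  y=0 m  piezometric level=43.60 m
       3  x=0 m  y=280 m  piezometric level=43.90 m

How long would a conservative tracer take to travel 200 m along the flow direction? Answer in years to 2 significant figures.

12 years

∂h/∂x = (43.60 − 43.74) / (355 − 0) = -0.0003944
∂h/∂y = (43.90 − 43.74) / (280 − 0) = +0.0005714
|∇h| = √(-0.0003944² + 0.0005714²) = 0.0006943
Seepage velocity v = K·i/n = 21.0 × 0.0006943 / 0.31 = 0.04703 m/day.
t = 200 / 0.04703 = 4253 days = 11.6 years.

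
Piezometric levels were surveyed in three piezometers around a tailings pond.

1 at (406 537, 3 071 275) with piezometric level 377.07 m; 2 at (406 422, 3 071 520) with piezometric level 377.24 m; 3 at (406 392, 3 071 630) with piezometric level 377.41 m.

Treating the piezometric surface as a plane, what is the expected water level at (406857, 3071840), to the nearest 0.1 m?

380.0 m

With h = a·x + b·y + c and 1 as origin, the differences give:
  (-115)·a + 245·b = +0.17
  (-145)·a + 355·b = +0.34
Eliminate b (×355 and ×245, subtract): -5300·a = -22.950 → a = ∂h/∂x = +0.004330
Back-substitute: b = ∂h/∂y = +0.002726.
h(406857, 3071840) = 377.07 + (+0.004330)·(320) + (+0.002726)·(565) = 377.07 +1.386 +1.540 = 379.996 m.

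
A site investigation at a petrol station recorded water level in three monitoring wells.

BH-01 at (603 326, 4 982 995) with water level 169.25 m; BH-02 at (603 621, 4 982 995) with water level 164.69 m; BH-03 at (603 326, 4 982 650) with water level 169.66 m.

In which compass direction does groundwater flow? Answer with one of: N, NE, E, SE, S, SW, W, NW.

∂h/∂x = (164.69 − 169.25) / (603621 − 603326) = -0.01546
∂h/∂y = (169.66 − 169.25) / (4982650 − 4982995) = -0.001188
Flow = −∇h = (+0.01546 east, +0.001188 north), which points east.

E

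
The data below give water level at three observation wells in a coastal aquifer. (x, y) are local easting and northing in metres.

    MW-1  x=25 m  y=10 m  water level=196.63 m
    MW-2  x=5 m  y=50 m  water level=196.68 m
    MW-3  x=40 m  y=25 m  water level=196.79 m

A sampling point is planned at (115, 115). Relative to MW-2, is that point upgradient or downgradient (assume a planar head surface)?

upgradient

With h = a·x + b·y + c and MW-1 as origin, the differences give:
  (-20)·a + 40·b = +0.05
  15·a + 15·b = +0.16
Eliminate b (×15 and ×40, subtract): -900·a = -5.650 → a = ∂h/∂x = +0.006278
Back-substitute: b = ∂h/∂y = +0.004389.
Head at (115, 115) = 196.63 + (+0.006278)·(90) + (+0.004389)·(105) = 197.66 m.
That is higher than the 196.68 m at MW-2, so the point is upgradient.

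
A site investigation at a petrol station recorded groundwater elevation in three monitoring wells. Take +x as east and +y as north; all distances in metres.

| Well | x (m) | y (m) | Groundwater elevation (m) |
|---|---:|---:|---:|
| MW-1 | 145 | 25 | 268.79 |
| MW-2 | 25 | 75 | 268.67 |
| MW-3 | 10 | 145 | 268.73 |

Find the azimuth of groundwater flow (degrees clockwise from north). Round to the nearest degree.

232°

With h = a·x + b·y + c and MW-1 as origin, the differences give:
  (-120)·a + 50·b = -0.12
  (-135)·a + 120·b = -0.06
Eliminate b (×120 and ×50, subtract): -7650·a = -11.400 → a = ∂h/∂x = +0.001490
Back-substitute: b = ∂h/∂y = +0.001176.
Flow direction (−∇h) has components (-0.001490 E, -0.001176 N).
Azimuth = atan2(E, N) = atan2(-0.001490, -0.001176) = 231.7° ≈ 232°.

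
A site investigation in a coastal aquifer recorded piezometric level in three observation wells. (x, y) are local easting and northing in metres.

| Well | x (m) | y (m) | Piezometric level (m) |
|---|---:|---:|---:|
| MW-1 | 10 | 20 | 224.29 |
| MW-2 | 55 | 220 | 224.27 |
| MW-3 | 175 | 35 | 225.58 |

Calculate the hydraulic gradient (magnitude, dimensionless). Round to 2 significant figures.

0.0082

Taking MW-1 as reference: MW-2−MW-1 = (45, 200, -0.02); MW-3−MW-1 = (165, 15, +1.29).
Determinant of the coordinate differences = 45·15 − 165·200 = -32325.
∂h/∂x = [(-0.02)·15 − (+1.29)·200] / -32325 = +0.007991
∂h/∂y = [45·(+1.29) − 165·(-0.02)] / -32325 = -0.001898
|∇h| = √(0.007991² + -0.001898²) = 0.008213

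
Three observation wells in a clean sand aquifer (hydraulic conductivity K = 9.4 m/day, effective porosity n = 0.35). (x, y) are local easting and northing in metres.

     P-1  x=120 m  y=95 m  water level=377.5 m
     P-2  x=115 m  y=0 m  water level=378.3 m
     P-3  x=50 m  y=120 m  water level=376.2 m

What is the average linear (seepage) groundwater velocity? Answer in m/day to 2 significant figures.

Three-point gradient (reference P-1): Δ to P-2 = (-5, -95, +0.8), Δ to P-3 = (-70, 25, -1.3).
∂h/∂x = +0.01528, ∂h/∂y = -0.009225 (det = -6775).
|∇h| = √(0.01528² + -0.009225²) = 0.01785
Seepage velocity v = K·i/n = 9.4 × 0.01785 / 0.35 = 0.4794 m/day.

0.48 m/day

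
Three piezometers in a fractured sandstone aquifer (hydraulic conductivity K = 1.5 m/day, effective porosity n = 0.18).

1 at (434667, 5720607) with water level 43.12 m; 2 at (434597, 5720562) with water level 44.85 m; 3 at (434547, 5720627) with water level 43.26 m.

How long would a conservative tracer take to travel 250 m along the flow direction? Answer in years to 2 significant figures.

2.8 years

With h = a·x + b·y + c and 1 as origin, the differences give:
  (-70)·a + (-45)·b = +1.73
  (-120)·a + 20·b = +0.14
Eliminate b (×20 and ×(-45), subtract): -6800·a = 40.900 → a = ∂h/∂x = -0.006015
Back-substitute: b = ∂h/∂y = -0.02909.
|∇h| = √(-0.006015² + -0.02909²) = 0.02971
Seepage velocity v = K·i/n = 1.5 × 0.02971 / 0.18 = 0.2476 m/day.
t = 250 / 0.2476 = 1010 days = 2.77 years.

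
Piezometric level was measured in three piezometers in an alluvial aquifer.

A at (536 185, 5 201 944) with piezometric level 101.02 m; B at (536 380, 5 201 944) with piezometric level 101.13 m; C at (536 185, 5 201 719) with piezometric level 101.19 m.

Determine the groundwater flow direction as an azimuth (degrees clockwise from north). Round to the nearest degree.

∂h/∂x = (101.13 − 101.02) / (536380 − 536185) = +0.0005641
∂h/∂y = (101.19 − 101.02) / (5201719 − 5201944) = -0.0007556
Flow direction (−∇h) has components (-0.0005641 E, +0.0007556 N).
Azimuth = atan2(E, N) = atan2(-0.0005641, +0.0007556) = 323.3° ≈ 323°.

323°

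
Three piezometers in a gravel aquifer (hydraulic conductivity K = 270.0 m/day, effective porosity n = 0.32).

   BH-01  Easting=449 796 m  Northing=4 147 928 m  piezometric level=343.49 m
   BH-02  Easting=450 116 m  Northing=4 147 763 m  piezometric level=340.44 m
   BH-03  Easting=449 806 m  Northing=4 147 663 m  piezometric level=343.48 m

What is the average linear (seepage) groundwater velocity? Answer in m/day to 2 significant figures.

8.2 m/day

Three-point gradient (reference BH-01): Δ to BH-02 = (320, -165, -3.05), Δ to BH-03 = (10, -265, -0.01).
∂h/∂x = -0.009701, ∂h/∂y = -0.0003283 (det = -83150).
|∇h| = √(-0.009701² + -0.0003283²) = 0.009707
Seepage velocity v = K·i/n = 270.0 × 0.009707 / 0.32 = 8.19 m/day.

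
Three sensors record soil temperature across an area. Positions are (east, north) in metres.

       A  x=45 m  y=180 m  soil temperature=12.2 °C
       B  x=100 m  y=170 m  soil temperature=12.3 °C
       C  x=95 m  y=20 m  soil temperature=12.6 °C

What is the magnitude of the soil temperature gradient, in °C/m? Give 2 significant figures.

0.0025 °C/m

Differences from A: to B (Δx, Δy, Δh) = (55, -10, +0.1); to C = (50, -160, +0.4).
Determinant of the coordinate differences = 55·(-160) − 50·(-10) = -8300.
∂T/∂x = [(+0.1)·(-160) − (+0.4)·(-10)] / -8300 = +0.001446
∂T/∂y = [55·(+0.4) − 50·(+0.1)] / -8300 = -0.002048
|∇f| = √(0.001446² + -0.002048²) = 0.002507 °C/m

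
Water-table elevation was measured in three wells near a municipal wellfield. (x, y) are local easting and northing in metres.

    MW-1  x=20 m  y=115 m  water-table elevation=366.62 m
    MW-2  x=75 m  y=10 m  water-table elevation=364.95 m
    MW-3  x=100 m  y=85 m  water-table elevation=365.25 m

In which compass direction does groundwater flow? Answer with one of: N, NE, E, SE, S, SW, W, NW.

Taking MW-1 as reference: MW-2−MW-1 = (55, -105, -1.67); MW-3−MW-1 = (80, -30, -1.37).
Determinant of the coordinate differences = 55·(-30) − 80·(-105) = 6750.
∂h/∂x = [(-1.67)·(-30) − (-1.37)·(-105)] / 6750 = -0.01389
∂h/∂y = [55·(-1.37) − 80·(-1.67)] / 6750 = +0.008630
Flow = −∇h = (+0.01389 east, -0.008630 north), which points southeast.

SE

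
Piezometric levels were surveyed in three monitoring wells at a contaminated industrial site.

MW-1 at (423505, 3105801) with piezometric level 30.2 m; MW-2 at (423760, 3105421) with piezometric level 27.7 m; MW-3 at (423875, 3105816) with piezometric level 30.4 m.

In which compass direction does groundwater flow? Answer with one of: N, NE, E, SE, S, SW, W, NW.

Taking MW-1 as reference: MW-2−MW-1 = (255, -380, -2.5); MW-3−MW-1 = (370, 15, +0.2).
Determinant of the coordinate differences = 255·15 − 370·(-380) = 144425.
∂h/∂x = [(-2.5)·15 − (+0.2)·(-380)] / 144425 = +0.0002666
∂h/∂y = [255·(+0.2) − 370·(-2.5)] / 144425 = +0.006758
Flow = −∇h = (-0.0002666 east, -0.006758 north), which points south.

S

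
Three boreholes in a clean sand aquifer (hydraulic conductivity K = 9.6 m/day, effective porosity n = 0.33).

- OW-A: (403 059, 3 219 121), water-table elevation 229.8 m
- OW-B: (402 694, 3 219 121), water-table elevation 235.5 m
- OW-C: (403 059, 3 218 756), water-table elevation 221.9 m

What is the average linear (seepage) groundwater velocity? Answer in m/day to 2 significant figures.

∂h/∂x = (235.5 − 229.8) / (402694 − 403059) = -0.01562
∂h/∂y = (221.9 − 229.8) / (3218756 − 3219121) = +0.02164
|∇h| = √(-0.01562² + 0.02164²) = 0.02669
Seepage velocity v = K·i/n = 9.6 × 0.02669 / 0.33 = 0.7764 m/day.

0.78 m/day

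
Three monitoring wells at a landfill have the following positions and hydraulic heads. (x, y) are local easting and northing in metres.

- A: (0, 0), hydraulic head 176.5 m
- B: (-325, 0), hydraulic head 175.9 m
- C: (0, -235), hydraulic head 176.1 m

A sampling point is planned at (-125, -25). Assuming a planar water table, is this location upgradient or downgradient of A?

downgradient

∂h/∂x = (175.9 − 176.5) / (-325 − 0) = +0.001846
∂h/∂y = (176.1 − 176.5) / (-235 − 0) = +0.001702
Head at (-125, -25) = 176.5 + (+0.001846)·(-125) + (+0.001702)·(-25) = 176.23 m.
That is lower than the 176.5 m at A, so the point is downgradient.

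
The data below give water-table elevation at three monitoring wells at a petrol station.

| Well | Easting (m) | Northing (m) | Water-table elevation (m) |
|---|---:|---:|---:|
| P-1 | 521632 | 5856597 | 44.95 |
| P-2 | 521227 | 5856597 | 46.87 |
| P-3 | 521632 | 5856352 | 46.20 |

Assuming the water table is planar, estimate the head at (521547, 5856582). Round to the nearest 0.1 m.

45.4 m

∂h/∂x = (46.87 − 44.95) / (521227 − 521632) = -0.004741
∂h/∂y = (46.20 − 44.95) / (5856352 − 5856597) = -0.005102
h(521547, 5856582) = 44.95 + (-0.004741)·(-85) + (-0.005102)·(-15) = 44.95 +0.403 +0.077 = 45.429 m.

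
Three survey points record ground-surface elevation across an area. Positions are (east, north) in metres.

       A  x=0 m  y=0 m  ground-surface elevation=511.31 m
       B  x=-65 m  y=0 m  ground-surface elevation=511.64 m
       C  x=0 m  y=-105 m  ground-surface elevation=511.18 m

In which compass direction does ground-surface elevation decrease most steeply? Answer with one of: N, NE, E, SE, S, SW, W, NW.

∂z/∂x = (511.64 − 511.31) / (-65 − 0) = -0.005077
∂z/∂y = (511.18 − 511.31) / (-105 − 0) = +0.001238
Steepest decrease is along −∇f = (+0.005077 E, -0.001238 N) → east.

E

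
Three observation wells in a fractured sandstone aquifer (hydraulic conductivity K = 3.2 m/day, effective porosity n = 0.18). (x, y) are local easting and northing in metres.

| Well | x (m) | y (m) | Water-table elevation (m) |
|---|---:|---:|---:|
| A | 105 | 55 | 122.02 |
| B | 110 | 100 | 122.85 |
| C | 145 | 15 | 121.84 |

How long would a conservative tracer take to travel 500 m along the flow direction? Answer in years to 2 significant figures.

Taking A as reference: B−A = (5, 45, +0.83); C−A = (40, -40, -0.18).
Solve a·Δx + b·Δy = Δh: det = 5·(-40) − 40·45 = -2000.
∂h/∂x = [(+0.83)·(-40) − (-0.18)·45] / -2000 = +0.01255
∂h/∂y = [5·(-0.18) − 40·(+0.83)] / -2000 = +0.01705
|∇h| = √(0.01255² + 0.01705²) = 0.02117
Seepage velocity v = K·i/n = 3.2 × 0.02117 / 0.18 = 0.3764 m/day.
t = 500 / 0.3764 = 1328 days = 3.64 years.

3.6 years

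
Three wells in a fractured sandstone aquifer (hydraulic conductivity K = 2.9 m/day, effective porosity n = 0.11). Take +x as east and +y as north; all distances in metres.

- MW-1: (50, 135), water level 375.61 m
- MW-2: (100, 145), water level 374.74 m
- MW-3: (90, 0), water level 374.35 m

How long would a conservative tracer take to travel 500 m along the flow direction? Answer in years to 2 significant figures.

2.8 years

Three-point gradient (reference MW-1): Δ to MW-2 = (50, 10, -0.87), Δ to MW-3 = (40, -135, -1.26).
∂h/∂x = -0.01819, ∂h/∂y = +0.003944 (det = -7150).
|∇h| = √(-0.01819² + 0.003944²) = 0.01861
Seepage velocity v = K·i/n = 2.9 × 0.01861 / 0.11 = 0.4906 m/day.
t = 500 / 0.4906 = 1019 days = 2.79 years.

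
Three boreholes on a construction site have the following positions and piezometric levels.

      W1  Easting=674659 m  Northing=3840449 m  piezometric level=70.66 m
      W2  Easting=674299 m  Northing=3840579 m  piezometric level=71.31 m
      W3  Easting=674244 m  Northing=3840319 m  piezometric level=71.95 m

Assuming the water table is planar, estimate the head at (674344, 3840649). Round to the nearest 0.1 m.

71.1 m

With h = a·x + b·y + c and W1 as origin, the differences give:
  (-360)·a + 130·b = +0.65
  (-415)·a + (-130)·b = +1.29
Eliminate b (×(-130) and ×130, subtract): 100750·a = -252.200 → a = ∂h/∂x = -0.002503
Back-substitute: b = ∂h/∂y = -0.001932.
h(674344, 3840649) = 70.66 + (-0.002503)·(-315) + (-0.001932)·(200) = 70.66 +0.789 -0.386 = 71.062 m.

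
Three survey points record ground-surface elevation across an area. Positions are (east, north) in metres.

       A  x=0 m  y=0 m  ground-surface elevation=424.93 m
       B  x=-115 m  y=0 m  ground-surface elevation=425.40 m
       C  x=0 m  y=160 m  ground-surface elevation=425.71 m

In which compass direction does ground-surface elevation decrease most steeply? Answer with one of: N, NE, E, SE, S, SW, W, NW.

∂z/∂x = (425.40 − 424.93) / (-115 − 0) = -0.004087
∂z/∂y = (425.71 − 424.93) / (160 − 0) = +0.004875
Steepest decrease is along −∇f = (+0.004087 E, -0.004875 N) → southeast.

SE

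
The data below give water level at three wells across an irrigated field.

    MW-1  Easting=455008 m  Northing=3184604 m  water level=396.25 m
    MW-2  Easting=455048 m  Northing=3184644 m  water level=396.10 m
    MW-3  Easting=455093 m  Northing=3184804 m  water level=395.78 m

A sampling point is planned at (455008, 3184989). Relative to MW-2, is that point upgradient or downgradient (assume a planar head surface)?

downgradient

Three-point gradient (reference MW-1): Δ to MW-2 = (40, 40, -0.15), Δ to MW-3 = (85, 200, -0.47).
∂h/∂x = -0.002435, ∂h/∂y = -0.001315 (det = 4600).
Head at (455008, 3184989) = 396.25 + (-0.002435)·(0) + (-0.001315)·(385) = 395.74 m.
That is lower than the 396.10 m at MW-2, so the point is downgradient.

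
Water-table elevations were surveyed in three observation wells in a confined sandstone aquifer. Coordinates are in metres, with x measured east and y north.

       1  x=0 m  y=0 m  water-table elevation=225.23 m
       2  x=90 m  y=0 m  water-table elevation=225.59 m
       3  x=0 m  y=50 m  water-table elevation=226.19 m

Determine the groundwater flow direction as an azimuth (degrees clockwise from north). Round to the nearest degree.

192°

∂h/∂x = (225.59 − 225.23) / (90 − 0) = +0.004000
∂h/∂y = (226.19 − 225.23) / (50 − 0) = +0.01920
Flow direction (−∇h) has components (-0.004000 E, -0.01920 N).
Azimuth = atan2(E, N) = atan2(-0.004000, -0.01920) = 191.8° ≈ 192°.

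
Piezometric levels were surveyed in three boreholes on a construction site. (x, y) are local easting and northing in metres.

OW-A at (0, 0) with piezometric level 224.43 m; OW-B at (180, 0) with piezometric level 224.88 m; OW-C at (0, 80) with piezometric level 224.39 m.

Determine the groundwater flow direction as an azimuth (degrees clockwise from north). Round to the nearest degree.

∂h/∂x = (224.88 − 224.43) / (180 − 0) = +0.002500
∂h/∂y = (224.39 − 224.43) / (80 − 0) = -0.0005000
Flow direction (−∇h) has components (-0.002500 E, +0.0005000 N).
Azimuth = atan2(E, N) = atan2(-0.002500, +0.0005000) = 281.3° ≈ 281°.

281°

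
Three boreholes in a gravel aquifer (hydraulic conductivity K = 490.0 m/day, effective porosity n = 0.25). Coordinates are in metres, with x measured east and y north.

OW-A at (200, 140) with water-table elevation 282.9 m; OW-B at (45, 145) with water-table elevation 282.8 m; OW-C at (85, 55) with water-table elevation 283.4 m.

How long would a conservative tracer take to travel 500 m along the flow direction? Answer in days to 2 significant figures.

Three-point gradient (reference OW-A): Δ to OW-B = (-155, 5, -0.1), Δ to OW-C = (-115, -85, +0.5).
∂h/∂x = +0.0004364, ∂h/∂y = -0.006473 (det = 13750).
|∇h| = √(0.0004364² + -0.006473²) = 0.006488
Seepage velocity v = K·i/n = 490.0 × 0.006488 / 0.25 = 12.72 m/day.
t = 500 / 12.72 = 39.31 days.

39 days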